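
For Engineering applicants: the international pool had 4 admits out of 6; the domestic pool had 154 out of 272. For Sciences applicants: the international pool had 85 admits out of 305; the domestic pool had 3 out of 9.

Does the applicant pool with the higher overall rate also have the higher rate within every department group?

Engineering: the international pool 4/6 = 66.7%, the domestic pool 154/272 = 56.6% → the international pool
Sciences: the international pool 85/305 = 27.9%, the domestic pool 3/9 = 33.3% → the domestic pool
Overall: the international pool 89/311 = 28.6%, the domestic pool 157/281 = 55.9% → the domestic pool
Neither sweeps: the international pool wins 1 of 2 groups, the domestic pool wins 1. The domestic pool wins overall but not every group — no Simpson reversal.

No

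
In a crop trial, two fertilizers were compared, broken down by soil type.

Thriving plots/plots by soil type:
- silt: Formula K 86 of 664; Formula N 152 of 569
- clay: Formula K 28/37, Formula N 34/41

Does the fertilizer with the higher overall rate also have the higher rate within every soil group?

Yes

Silt: Formula K 86/664 = 13.0%, Formula N 152/569 = 26.7% → Formula N
Clay: Formula K 28/37 = 75.7%, Formula N 34/41 = 82.9% → Formula N
Overall: Formula K 114/701 = 16.3%, Formula N 186/610 = 30.5% → Formula N
Formula N wins overall and in every soil group — no reversal.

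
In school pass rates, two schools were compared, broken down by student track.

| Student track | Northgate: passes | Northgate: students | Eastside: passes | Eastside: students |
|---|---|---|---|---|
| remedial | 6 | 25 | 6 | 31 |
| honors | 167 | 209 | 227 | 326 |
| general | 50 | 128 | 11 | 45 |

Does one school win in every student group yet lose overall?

No

Remedial: Northgate 6/25 = 24.0%, Eastside 6/31 = 19.4% → Northgate
Honors: Northgate 167/209 = 79.9%, Eastside 227/326 = 69.6% → Northgate
General: Northgate 50/128 = 39.1%, Eastside 11/45 = 24.4% → Northgate
Overall: Northgate 223/362 = 61.6%, Eastside 244/402 = 60.7% → Northgate
Northgate wins overall and in every student group — no reversal.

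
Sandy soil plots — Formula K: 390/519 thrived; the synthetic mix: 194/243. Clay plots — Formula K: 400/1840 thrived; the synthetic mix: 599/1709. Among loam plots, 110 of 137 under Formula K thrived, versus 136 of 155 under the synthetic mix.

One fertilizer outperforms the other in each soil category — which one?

the synthetic mix

Sandy soil: Formula K 390/519 = 75.1%, the synthetic mix 194/243 = 79.8% → the synthetic mix
Clay: Formula K 400/1840 = 21.7%, the synthetic mix 599/1709 = 35.0% → the synthetic mix
Loam: Formula K 110/137 = 80.3%, the synthetic mix 136/155 = 87.7% → the synthetic mix
The synthetic mix has the higher rate in all 3 groups.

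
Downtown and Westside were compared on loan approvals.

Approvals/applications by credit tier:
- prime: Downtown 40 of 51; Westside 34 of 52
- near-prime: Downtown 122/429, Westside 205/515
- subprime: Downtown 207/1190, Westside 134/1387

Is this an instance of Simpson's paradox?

Prime: Downtown 40/51 = 78.4%, Westside 34/52 = 65.4% → Downtown
Near-prime: Downtown 122/429 = 28.4%, Westside 205/515 = 39.8% → Westside
Subprime: Downtown 207/1190 = 17.4%, Westside 134/1387 = 9.7% → Downtown
Overall: Downtown 369/1670 = 22.1%, Westside 373/1954 = 19.1% → Downtown
Neither sweeps: Downtown wins 2 of 3 groups, Westside wins 1. Downtown wins overall but not every group — no Simpson reversal.

No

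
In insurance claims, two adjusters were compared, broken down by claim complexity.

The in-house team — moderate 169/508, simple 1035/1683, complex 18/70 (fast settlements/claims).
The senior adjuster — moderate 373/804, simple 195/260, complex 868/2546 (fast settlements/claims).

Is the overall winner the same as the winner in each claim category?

Moderate: the in-house team 169/508 = 33.3%, the senior adjuster 373/804 = 46.4% → the senior adjuster
Simple: the in-house team 1035/1683 = 61.5%, the senior adjuster 195/260 = 75.0% → the senior adjuster
Complex: the in-house team 18/70 = 25.7%, the senior adjuster 868/2546 = 34.1% → the senior adjuster
Overall: the in-house team 1222/2261 = 54.0%, the senior adjuster 1436/3610 = 39.8% → the in-house team
The senior adjuster wins each claim group but the in-house team wins overall — the comparison reverses. The senior adjuster's claims skew toward complex, which has a lower base rate.

No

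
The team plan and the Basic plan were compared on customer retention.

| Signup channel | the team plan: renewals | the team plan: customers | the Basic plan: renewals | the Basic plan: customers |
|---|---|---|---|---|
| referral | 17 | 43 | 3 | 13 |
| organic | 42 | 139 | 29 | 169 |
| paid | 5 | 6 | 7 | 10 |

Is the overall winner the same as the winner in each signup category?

Referral: the team plan 17/43 = 39.5%, the Basic plan 3/13 = 23.1% → the team plan
Organic: the team plan 42/139 = 30.2%, the Basic plan 29/169 = 17.2% → the team plan
Paid: the team plan 5/6 = 83.3%, the Basic plan 7/10 = 70.0% → the team plan
Overall: the team plan 64/188 = 34.0%, the Basic plan 39/192 = 20.3% → the team plan
The team plan wins overall and in every signup group — no reversal.

Yes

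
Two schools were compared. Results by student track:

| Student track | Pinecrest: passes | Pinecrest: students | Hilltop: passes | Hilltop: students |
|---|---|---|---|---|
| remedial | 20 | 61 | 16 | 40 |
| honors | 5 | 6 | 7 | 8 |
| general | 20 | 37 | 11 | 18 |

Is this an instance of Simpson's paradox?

No

Remedial: Pinecrest 20/61 = 32.8%, Hilltop 16/40 = 40.0% → Hilltop
Honors: Pinecrest 5/6 = 83.3%, Hilltop 7/8 = 87.5% → Hilltop
General: Pinecrest 20/37 = 54.1%, Hilltop 11/18 = 61.1% → Hilltop
Overall: Pinecrest 45/104 = 43.3%, Hilltop 34/66 = 51.5% → Hilltop
Hilltop wins overall and in every student group — no reversal.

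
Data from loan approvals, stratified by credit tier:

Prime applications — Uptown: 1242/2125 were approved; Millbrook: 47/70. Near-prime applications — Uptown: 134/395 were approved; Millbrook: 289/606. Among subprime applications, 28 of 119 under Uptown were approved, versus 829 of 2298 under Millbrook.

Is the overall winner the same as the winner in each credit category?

Prime: Uptown 1242/2125 = 58.4%, Millbrook 47/70 = 67.1% → Millbrook
Near-prime: Uptown 134/395 = 33.9%, Millbrook 289/606 = 47.7% → Millbrook
Subprime: Uptown 28/119 = 23.5%, Millbrook 829/2298 = 36.1% → Millbrook
Overall: Uptown 1404/2639 = 53.2%, Millbrook 1165/2974 = 39.2% → Uptown
Millbrook wins each credit group but Uptown wins overall — the comparison reverses. Millbrook's applications skew toward subprime, which has a lower base rate.

No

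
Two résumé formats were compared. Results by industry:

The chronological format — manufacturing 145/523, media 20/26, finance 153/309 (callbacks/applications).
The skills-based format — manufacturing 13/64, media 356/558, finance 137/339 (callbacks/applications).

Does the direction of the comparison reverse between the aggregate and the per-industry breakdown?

Manufacturing: the chronological format 145/523 = 27.7%, the skills-based format 13/64 = 20.3% → the chronological format
Media: the chronological format 20/26 = 76.9%, the skills-based format 356/558 = 63.8% → the chronological format
Finance: the chronological format 153/309 = 49.5%, the skills-based format 137/339 = 40.4% → the chronological format
Overall: the chronological format 318/858 = 37.1%, the skills-based format 506/961 = 52.7% → the skills-based format
The chronological format wins each industry group but the skills-based format wins overall — the comparison reverses. The chronological format's applications skew toward manufacturing, which has a lower base rate.

Yes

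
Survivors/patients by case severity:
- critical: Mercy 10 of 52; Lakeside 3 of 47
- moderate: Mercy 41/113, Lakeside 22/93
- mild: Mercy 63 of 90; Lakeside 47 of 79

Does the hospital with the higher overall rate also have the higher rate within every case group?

Yes

Critical: Mercy 10/52 = 19.2%, Lakeside 3/47 = 6.4% → Mercy
Moderate: Mercy 41/113 = 36.3%, Lakeside 22/93 = 23.7% → Mercy
Mild: Mercy 63/90 = 70.0%, Lakeside 47/79 = 59.5% → Mercy
Overall: Mercy 114/255 = 44.7%, Lakeside 72/219 = 32.9% → Mercy
Mercy wins overall and in every case group — no reversal.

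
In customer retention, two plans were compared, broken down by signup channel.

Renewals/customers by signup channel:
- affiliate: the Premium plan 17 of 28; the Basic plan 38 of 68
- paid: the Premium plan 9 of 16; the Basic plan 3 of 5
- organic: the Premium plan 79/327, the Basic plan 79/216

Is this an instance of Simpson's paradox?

Affiliate: the Premium plan 17/28 = 60.7%, the Basic plan 38/68 = 55.9% → the Premium plan
Paid: the Premium plan 9/16 = 56.2%, the Basic plan 3/5 = 60.0% → the Basic plan
Organic: the Premium plan 79/327 = 24.2%, the Basic plan 79/216 = 36.6% → the Basic plan
Overall: the Premium plan 105/371 = 28.3%, the Basic plan 120/289 = 41.5% → the Basic plan
Neither sweeps: the Premium plan wins 1 of 3 groups, the Basic plan wins 2. The Basic plan wins overall but not every group — no Simpson reversal.

No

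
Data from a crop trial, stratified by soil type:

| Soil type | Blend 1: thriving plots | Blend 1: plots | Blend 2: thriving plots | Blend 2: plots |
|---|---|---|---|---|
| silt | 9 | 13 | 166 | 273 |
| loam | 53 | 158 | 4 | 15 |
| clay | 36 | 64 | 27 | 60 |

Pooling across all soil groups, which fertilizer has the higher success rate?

Blend 2

Silt: Blend 1 9/13 = 69.2%, Blend 2 166/273 = 60.8% → Blend 1
Loam: Blend 1 53/158 = 33.5%, Blend 2 4/15 = 26.7% → Blend 1
Clay: Blend 1 36/64 = 56.2%, Blend 2 27/60 = 45.0% → Blend 1
Overall: Blend 1 98/235 = 41.7%, Blend 2 197/348 = 56.6% → Blend 2
(Blend 1 wins every soil group but Blend 2 wins overall — Blend 1's plots skew toward the low-rate loam group.)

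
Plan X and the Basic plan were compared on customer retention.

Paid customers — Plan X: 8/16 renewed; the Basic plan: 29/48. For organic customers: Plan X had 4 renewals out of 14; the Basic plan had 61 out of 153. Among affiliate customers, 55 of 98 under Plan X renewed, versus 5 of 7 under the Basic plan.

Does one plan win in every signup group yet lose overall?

Paid: Plan X 8/16 = 50.0%, the Basic plan 29/48 = 60.4% → the Basic plan
Organic: Plan X 4/14 = 28.6%, the Basic plan 61/153 = 39.9% → the Basic plan
Affiliate: Plan X 55/98 = 56.1%, the Basic plan 5/7 = 71.4% → the Basic plan
Overall: Plan X 67/128 = 52.3%, the Basic plan 95/208 = 45.7% → Plan X
The Basic plan wins each signup group but Plan X wins overall — the comparison reverses. The Basic plan's customers skew toward organic, which has a lower base rate.

Yes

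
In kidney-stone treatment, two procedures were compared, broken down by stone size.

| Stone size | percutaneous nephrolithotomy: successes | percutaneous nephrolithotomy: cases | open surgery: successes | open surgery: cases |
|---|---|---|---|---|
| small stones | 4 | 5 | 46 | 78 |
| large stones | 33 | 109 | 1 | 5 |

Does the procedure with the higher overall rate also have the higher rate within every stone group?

No

Small stones: percutaneous nephrolithotomy 4/5 = 80.0%, open surgery 46/78 = 59.0% → percutaneous nephrolithotomy
Large stones: percutaneous nephrolithotomy 33/109 = 30.3%, open surgery 1/5 = 20.0% → percutaneous nephrolithotomy
Overall: percutaneous nephrolithotomy 37/114 = 32.5%, open surgery 47/83 = 56.6% → open surgery
Percutaneous nephrolithotomy wins each stone group but open surgery wins overall — the comparison reverses. Percutaneous nephrolithotomy's cases skew toward large stones, which has a lower base rate.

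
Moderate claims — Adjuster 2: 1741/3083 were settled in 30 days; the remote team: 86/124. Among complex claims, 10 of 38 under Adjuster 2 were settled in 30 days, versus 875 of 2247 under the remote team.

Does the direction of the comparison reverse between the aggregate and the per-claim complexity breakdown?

Moderate: Adjuster 2 1741/3083 = 56.5%, the remote team 86/124 = 69.4% → the remote team
Complex: Adjuster 2 10/38 = 26.3%, the remote team 875/2247 = 38.9% → the remote team
Overall: Adjuster 2 1751/3121 = 56.1%, the remote team 961/2371 = 40.5% → Adjuster 2
The remote team wins each claim group but Adjuster 2 wins overall — the comparison reverses. The remote team's claims skew toward complex, which has a lower base rate.

Yes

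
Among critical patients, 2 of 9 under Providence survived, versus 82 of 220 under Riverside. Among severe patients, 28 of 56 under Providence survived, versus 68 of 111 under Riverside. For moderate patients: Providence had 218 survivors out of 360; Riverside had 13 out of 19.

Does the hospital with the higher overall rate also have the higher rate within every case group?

Critical: Providence 2/9 = 22.2%, Riverside 82/220 = 37.3% → Riverside
Severe: Providence 28/56 = 50.0%, Riverside 68/111 = 61.3% → Riverside
Moderate: Providence 218/360 = 60.6%, Riverside 13/19 = 68.4% → Riverside
Overall: Providence 248/425 = 58.4%, Riverside 163/350 = 46.6% → Providence
Riverside wins each case group but Providence wins overall — the comparison reverses. Riverside's patients skew toward critical, which has a lower base rate.

No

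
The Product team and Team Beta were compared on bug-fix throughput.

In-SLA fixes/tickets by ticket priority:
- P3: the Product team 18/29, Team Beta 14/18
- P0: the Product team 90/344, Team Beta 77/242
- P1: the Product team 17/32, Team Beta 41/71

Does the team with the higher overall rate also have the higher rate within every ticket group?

P3: the Product team 18/29 = 62.1%, Team Beta 14/18 = 77.8% → Team Beta
P0: the Product team 90/344 = 26.2%, Team Beta 77/242 = 31.8% → Team Beta
P1: the Product team 17/32 = 53.1%, Team Beta 41/71 = 57.7% → Team Beta
Overall: the Product team 125/405 = 30.9%, Team Beta 132/331 = 39.9% → Team Beta
Team Beta wins overall and in every ticket group — no reversal.

Yes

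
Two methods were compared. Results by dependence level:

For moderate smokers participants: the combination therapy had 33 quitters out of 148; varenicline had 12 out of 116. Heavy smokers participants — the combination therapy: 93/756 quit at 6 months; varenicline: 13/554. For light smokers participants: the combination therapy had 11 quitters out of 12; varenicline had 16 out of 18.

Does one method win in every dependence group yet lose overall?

No

Moderate smokers: the combination therapy 33/148 = 22.3%, varenicline 12/116 = 10.3% → the combination therapy
Heavy smokers: the combination therapy 93/756 = 12.3%, varenicline 13/554 = 2.3% → the combination therapy
Light smokers: the combination therapy 11/12 = 91.7%, varenicline 16/18 = 88.9% → the combination therapy
Overall: the combination therapy 137/916 = 15.0%, varenicline 41/688 = 6.0% → the combination therapy
The combination therapy wins overall and in every dependence group — no reversal.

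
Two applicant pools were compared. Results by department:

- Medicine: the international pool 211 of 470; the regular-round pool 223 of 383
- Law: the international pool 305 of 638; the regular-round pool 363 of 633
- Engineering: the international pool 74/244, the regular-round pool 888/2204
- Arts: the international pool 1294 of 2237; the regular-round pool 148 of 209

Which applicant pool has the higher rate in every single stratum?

Medicine: the international pool 211/470 = 44.9%, the regular-round pool 223/383 = 58.2% → the regular-round pool
Law: the international pool 305/638 = 47.8%, the regular-round pool 363/633 = 57.3% → the regular-round pool
Engineering: the international pool 74/244 = 30.3%, the regular-round pool 888/2204 = 40.3% → the regular-round pool
Arts: the international pool 1294/2237 = 57.8%, the regular-round pool 148/209 = 70.8% → the regular-round pool
The regular-round pool has the higher rate in all 4 groups.

the regular-round pool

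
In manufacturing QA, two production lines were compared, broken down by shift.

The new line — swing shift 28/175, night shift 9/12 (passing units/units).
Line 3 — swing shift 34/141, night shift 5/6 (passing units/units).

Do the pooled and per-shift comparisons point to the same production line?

Yes

Swing shift: the new line 28/175 = 16.0%, Line 3 34/141 = 24.1% → Line 3
Night shift: the new line 9/12 = 75.0%, Line 3 5/6 = 83.3% → Line 3
Overall: the new line 37/187 = 19.8%, Line 3 39/147 = 26.5% → Line 3
Line 3 wins overall and in every shift group — no reversal.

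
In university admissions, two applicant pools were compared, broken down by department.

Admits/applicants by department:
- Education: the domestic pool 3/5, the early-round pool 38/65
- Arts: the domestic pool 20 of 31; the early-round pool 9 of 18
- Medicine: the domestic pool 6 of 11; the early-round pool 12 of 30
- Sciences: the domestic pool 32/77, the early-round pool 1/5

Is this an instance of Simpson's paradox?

Education: the domestic pool 3/5 = 60.0%, the early-round pool 38/65 = 58.5% → the domestic pool
Arts: the domestic pool 20/31 = 64.5%, the early-round pool 9/18 = 50.0% → the domestic pool
Medicine: the domestic pool 6/11 = 54.5%, the early-round pool 12/30 = 40.0% → the domestic pool
Sciences: the domestic pool 32/77 = 41.6%, the early-round pool 1/5 = 20.0% → the domestic pool
Overall: the domestic pool 61/124 = 49.2%, the early-round pool 60/118 = 50.8% → the early-round pool
The domestic pool wins each department group but the early-round pool wins overall — the comparison reverses. The domestic pool's applicants skew toward Sciences, which has a lower base rate.

Yes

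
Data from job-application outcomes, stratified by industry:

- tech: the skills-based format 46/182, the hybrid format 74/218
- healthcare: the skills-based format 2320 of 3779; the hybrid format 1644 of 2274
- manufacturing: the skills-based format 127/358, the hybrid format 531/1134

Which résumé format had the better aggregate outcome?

Tech: the skills-based format 46/182 = 25.3%, the hybrid format 74/218 = 33.9% → the hybrid format
Healthcare: the skills-based format 2320/3779 = 61.4%, the hybrid format 1644/2274 = 72.3% → the hybrid format
Manufacturing: the skills-based format 127/358 = 35.5%, the hybrid format 531/1134 = 46.8% → the hybrid format
Overall: the skills-based format 2493/4319 = 57.7%, the hybrid format 2249/3626 = 62.0% → the hybrid format

the hybrid format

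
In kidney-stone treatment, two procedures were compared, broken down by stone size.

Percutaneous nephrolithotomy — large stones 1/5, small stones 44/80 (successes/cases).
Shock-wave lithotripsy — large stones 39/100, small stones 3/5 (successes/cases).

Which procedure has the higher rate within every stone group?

shock-wave lithotripsy

Large stones: percutaneous nephrolithotomy 1/5 = 20.0%, shock-wave lithotripsy 39/100 = 39.0% → shock-wave lithotripsy
Small stones: percutaneous nephrolithotomy 44/80 = 55.0%, shock-wave lithotripsy 3/5 = 60.0% → shock-wave lithotripsy
Shock-wave lithotripsy has the higher rate in both groups.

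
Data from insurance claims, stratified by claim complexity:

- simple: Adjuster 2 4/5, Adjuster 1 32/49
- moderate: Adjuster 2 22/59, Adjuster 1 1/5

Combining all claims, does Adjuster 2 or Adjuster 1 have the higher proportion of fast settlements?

Simple: Adjuster 2 4/5 = 80.0%, Adjuster 1 32/49 = 65.3% → Adjuster 2
Moderate: Adjuster 2 22/59 = 37.3%, Adjuster 1 1/5 = 20.0% → Adjuster 2
Overall: Adjuster 2 26/64 = 40.6%, Adjuster 1 33/54 = 61.1% → Adjuster 1
(Adjuster 2 wins every claim group but Adjuster 1 wins overall — Adjuster 2's claims skew toward the low-rate moderate group.)

Adjuster 1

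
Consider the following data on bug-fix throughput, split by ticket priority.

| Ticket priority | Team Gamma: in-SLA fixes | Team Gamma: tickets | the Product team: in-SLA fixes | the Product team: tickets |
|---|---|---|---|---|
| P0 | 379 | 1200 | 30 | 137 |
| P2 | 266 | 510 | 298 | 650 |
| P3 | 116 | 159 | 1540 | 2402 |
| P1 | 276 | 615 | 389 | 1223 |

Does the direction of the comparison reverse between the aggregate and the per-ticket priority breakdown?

P0: Team Gamma 379/1200 = 31.6%, the Product team 30/137 = 21.9% → Team Gamma
P2: Team Gamma 266/510 = 52.2%, the Product team 298/650 = 45.8% → Team Gamma
P3: Team Gamma 116/159 = 73.0%, the Product team 1540/2402 = 64.1% → Team Gamma
P1: Team Gamma 276/615 = 44.9%, the Product team 389/1223 = 31.8% → Team Gamma
Overall: Team Gamma 1037/2484 = 41.7%, the Product team 2257/4412 = 51.2% → the Product team
Team Gamma wins each ticket group but the Product team wins overall — the comparison reverses. Team Gamma's tickets skew toward P0, which has a lower base rate.

Yes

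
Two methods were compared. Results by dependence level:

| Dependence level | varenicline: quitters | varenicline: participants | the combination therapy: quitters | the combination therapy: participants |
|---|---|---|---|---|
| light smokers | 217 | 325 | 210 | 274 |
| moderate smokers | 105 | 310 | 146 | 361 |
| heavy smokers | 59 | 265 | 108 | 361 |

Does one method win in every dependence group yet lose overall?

Light smokers: varenicline 217/325 = 66.8%, the combination therapy 210/274 = 76.6% → the combination therapy
Moderate smokers: varenicline 105/310 = 33.9%, the combination therapy 146/361 = 40.4% → the combination therapy
Heavy smokers: varenicline 59/265 = 22.3%, the combination therapy 108/361 = 29.9% → the combination therapy
Overall: varenicline 381/900 = 42.3%, the combination therapy 464/996 = 46.6% → the combination therapy
The combination therapy wins overall and in every dependence group — no reversal.

No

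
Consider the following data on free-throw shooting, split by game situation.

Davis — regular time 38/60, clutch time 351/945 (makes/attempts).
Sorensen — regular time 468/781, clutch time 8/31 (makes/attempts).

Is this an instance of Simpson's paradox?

Yes

Regular time: Davis 38/60 = 63.3%, Sorensen 468/781 = 59.9% → Davis
Clutch time: Davis 351/945 = 37.1%, Sorensen 8/31 = 25.8% → Davis
Overall: Davis 389/1005 = 38.7%, Sorensen 476/812 = 58.6% → Sorensen
Davis wins each game group but Sorensen wins overall — the comparison reverses. Davis's attempts skew toward clutch time, which has a lower base rate.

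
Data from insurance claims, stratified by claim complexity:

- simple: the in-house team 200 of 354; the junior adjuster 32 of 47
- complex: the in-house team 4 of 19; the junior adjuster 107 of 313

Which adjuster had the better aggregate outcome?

Simple: the in-house team 200/354 = 56.5%, the junior adjuster 32/47 = 68.1% → the junior adjuster
Complex: the in-house team 4/19 = 21.1%, the junior adjuster 107/313 = 34.2% → the junior adjuster
Overall: the in-house team 204/373 = 54.7%, the junior adjuster 139/360 = 38.6% → the in-house team
(The junior adjuster wins every claim group but the in-house team wins overall — the junior adjuster's claims skew toward the low-rate complex group.)

the in-house team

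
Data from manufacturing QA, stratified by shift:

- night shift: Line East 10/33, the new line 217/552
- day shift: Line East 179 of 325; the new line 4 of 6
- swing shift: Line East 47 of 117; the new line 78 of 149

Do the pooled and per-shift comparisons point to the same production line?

Night shift: Line East 10/33 = 30.3%, the new line 217/552 = 39.3% → the new line
Day shift: Line East 179/325 = 55.1%, the new line 4/6 = 66.7% → the new line
Swing shift: Line East 47/117 = 40.2%, the new line 78/149 = 52.3% → the new line
Overall: Line East 236/475 = 49.7%, the new line 299/707 = 42.3% → Line East
The new line wins each shift group but Line East wins overall — the comparison reverses. The new line's units skew toward night shift, which has a lower base rate.

No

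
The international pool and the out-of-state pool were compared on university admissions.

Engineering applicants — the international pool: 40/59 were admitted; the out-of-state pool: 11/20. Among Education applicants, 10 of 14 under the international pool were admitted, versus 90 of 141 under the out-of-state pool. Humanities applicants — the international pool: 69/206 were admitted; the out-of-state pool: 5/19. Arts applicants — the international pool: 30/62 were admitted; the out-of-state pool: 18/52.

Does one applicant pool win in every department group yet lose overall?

Engineering: the international pool 40/59 = 67.8%, the out-of-state pool 11/20 = 55.0% → the international pool
Education: the international pool 10/14 = 71.4%, the out-of-state pool 90/141 = 63.8% → the international pool
Humanities: the international pool 69/206 = 33.5%, the out-of-state pool 5/19 = 26.3% → the international pool
Arts: the international pool 30/62 = 48.4%, the out-of-state pool 18/52 = 34.6% → the international pool
Overall: the international pool 149/341 = 43.7%, the out-of-state pool 124/232 = 53.4% → the out-of-state pool
The international pool wins each department group but the out-of-state pool wins overall — the comparison reverses. The international pool's applicants skew toward Humanities, which has a lower base rate.

Yes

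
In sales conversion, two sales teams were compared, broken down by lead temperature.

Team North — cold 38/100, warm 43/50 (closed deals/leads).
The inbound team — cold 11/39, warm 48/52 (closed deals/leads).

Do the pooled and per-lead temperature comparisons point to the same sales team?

Cold: Team North 38/100 = 38.0%, the inbound team 11/39 = 28.2% → Team North
Warm: Team North 43/50 = 86.0%, the inbound team 48/52 = 92.3% → the inbound team
Overall: Team North 81/150 = 54.0%, the inbound team 59/91 = 64.8% → the inbound team
Neither sweeps: Team North wins 1 of 2 groups, the inbound team wins 1. The inbound team wins overall but not every group — no Simpson reversal.

No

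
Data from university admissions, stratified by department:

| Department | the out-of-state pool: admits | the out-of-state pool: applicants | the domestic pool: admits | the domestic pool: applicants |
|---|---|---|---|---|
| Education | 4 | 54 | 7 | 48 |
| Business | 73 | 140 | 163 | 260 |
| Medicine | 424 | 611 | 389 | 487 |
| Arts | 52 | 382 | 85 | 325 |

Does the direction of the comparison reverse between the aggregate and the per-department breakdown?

Education: the out-of-state pool 4/54 = 7.4%, the domestic pool 7/48 = 14.6% → the domestic pool
Business: the out-of-state pool 73/140 = 52.1%, the domestic pool 163/260 = 62.7% → the domestic pool
Medicine: the out-of-state pool 424/611 = 69.4%, the domestic pool 389/487 = 79.9% → the domestic pool
Arts: the out-of-state pool 52/382 = 13.6%, the domestic pool 85/325 = 26.2% → the domestic pool
Overall: the out-of-state pool 553/1187 = 46.6%, the domestic pool 644/1120 = 57.5% → the domestic pool
The domestic pool wins overall and in every department group — no reversal.

No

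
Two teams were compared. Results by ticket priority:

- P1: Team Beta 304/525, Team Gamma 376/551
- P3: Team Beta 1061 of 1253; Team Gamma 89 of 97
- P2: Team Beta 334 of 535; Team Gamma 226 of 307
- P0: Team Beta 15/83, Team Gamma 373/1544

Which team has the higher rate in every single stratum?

Team Gamma

P1: Team Beta 304/525 = 57.9%, Team Gamma 376/551 = 68.2% → Team Gamma
P3: Team Beta 1061/1253 = 84.7%, Team Gamma 89/97 = 91.8% → Team Gamma
P2: Team Beta 334/535 = 62.4%, Team Gamma 226/307 = 73.6% → Team Gamma
P0: Team Beta 15/83 = 18.1%, Team Gamma 373/1544 = 24.2% → Team Gamma
Team Gamma has the higher rate in all 4 groups.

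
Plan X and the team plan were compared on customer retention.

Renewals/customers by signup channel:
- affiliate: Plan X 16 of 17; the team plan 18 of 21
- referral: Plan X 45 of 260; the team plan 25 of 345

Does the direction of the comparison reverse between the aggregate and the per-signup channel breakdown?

Affiliate: Plan X 16/17 = 94.1%, the team plan 18/21 = 85.7% → Plan X
Referral: Plan X 45/260 = 17.3%, the team plan 25/345 = 7.2% → Plan X
Overall: Plan X 61/277 = 22.0%, the team plan 43/366 = 11.7% → Plan X
Plan X wins overall and in every signup group — no reversal.

No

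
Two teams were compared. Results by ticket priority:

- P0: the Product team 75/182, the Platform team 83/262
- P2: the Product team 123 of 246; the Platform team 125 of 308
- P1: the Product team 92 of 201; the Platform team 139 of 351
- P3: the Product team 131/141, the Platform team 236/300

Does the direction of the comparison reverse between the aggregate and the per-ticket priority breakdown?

No

P0: the Product team 75/182 = 41.2%, the Platform team 83/262 = 31.7% → the Product team
P2: the Product team 123/246 = 50.0%, the Platform team 125/308 = 40.6% → the Product team
P1: the Product team 92/201 = 45.8%, the Platform team 139/351 = 39.6% → the Product team
P3: the Product team 131/141 = 92.9%, the Platform team 236/300 = 78.7% → the Product team
Overall: the Product team 421/770 = 54.7%, the Platform team 583/1221 = 47.7% → the Product team
The Product team wins overall and in every ticket group — no reversal.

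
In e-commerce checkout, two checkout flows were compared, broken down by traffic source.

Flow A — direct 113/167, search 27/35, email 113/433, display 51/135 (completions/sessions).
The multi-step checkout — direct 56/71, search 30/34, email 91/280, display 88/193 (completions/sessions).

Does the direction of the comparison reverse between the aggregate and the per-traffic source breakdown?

Direct: Flow A 113/167 = 67.7%, the multi-step checkout 56/71 = 78.9% → the multi-step checkout
Search: Flow A 27/35 = 77.1%, the multi-step checkout 30/34 = 88.2% → the multi-step checkout
Email: Flow A 113/433 = 26.1%, the multi-step checkout 91/280 = 32.5% → the multi-step checkout
Display: Flow A 51/135 = 37.8%, the multi-step checkout 88/193 = 45.6% → the multi-step checkout
Overall: Flow A 304/770 = 39.5%, the multi-step checkout 265/578 = 45.8% → the multi-step checkout
The multi-step checkout wins overall and in every traffic group — no reversal.

No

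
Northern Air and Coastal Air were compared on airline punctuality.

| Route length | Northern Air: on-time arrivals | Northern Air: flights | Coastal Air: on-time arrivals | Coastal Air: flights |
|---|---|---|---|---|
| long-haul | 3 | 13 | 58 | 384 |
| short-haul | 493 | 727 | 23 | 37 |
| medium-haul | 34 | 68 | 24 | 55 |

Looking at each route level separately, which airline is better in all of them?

Long-haul: Northern Air 3/13 = 23.1%, Coastal Air 58/384 = 15.1% → Northern Air
Short-haul: Northern Air 493/727 = 67.8%, Coastal Air 23/37 = 62.2% → Northern Air
Medium-haul: Northern Air 34/68 = 50.0%, Coastal Air 24/55 = 43.6% → Northern Air
Northern Air has the higher rate in all 3 groups.

Northern Air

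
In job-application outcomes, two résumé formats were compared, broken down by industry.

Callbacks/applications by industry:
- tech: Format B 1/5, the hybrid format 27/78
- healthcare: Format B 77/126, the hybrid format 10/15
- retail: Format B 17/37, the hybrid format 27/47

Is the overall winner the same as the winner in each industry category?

No

Tech: Format B 1/5 = 20.0%, the hybrid format 27/78 = 34.6% → the hybrid format
Healthcare: Format B 77/126 = 61.1%, the hybrid format 10/15 = 66.7% → the hybrid format
Retail: Format B 17/37 = 45.9%, the hybrid format 27/47 = 57.4% → the hybrid format
Overall: Format B 95/168 = 56.5%, the hybrid format 64/140 = 45.7% → Format B
The hybrid format wins each industry group but Format B wins overall — the comparison reverses. The hybrid format's applications skew toward tech, which has a lower base rate.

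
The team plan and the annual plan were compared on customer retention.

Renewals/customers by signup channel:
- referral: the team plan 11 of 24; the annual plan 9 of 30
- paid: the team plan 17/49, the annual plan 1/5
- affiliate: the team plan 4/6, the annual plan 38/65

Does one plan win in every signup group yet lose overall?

Yes

Referral: the team plan 11/24 = 45.8%, the annual plan 9/30 = 30.0% → the team plan
Paid: the team plan 17/49 = 34.7%, the annual plan 1/5 = 20.0% → the team plan
Affiliate: the team plan 4/6 = 66.7%, the annual plan 38/65 = 58.5% → the team plan
Overall: the team plan 32/79 = 40.5%, the annual plan 48/100 = 48.0% → the annual plan
The team plan wins each signup group but the annual plan wins overall — the comparison reverses. The team plan's customers skew toward paid, which has a lower base rate.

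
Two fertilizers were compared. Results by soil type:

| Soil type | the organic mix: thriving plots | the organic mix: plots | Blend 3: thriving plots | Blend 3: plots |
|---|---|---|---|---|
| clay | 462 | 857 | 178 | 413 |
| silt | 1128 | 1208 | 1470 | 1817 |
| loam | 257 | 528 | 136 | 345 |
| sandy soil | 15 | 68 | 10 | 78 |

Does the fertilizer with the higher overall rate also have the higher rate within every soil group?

Yes

Clay: the organic mix 462/857 = 53.9%, Blend 3 178/413 = 43.1% → the organic mix
Silt: the organic mix 1128/1208 = 93.4%, Blend 3 1470/1817 = 80.9% → the organic mix
Loam: the organic mix 257/528 = 48.7%, Blend 3 136/345 = 39.4% → the organic mix
Sandy soil: the organic mix 15/68 = 22.1%, Blend 3 10/78 = 12.8% → the organic mix
Overall: the organic mix 1862/2661 = 70.0%, Blend 3 1794/2653 = 67.6% → the organic mix
The organic mix wins overall and in every soil group — no reversal.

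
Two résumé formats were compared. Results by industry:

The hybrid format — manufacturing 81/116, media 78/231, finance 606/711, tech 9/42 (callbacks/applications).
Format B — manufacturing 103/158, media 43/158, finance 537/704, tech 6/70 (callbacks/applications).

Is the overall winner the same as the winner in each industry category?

Yes

Manufacturing: the hybrid format 81/116 = 69.8%, Format B 103/158 = 65.2% → the hybrid format
Media: the hybrid format 78/231 = 33.8%, Format B 43/158 = 27.2% → the hybrid format
Finance: the hybrid format 606/711 = 85.2%, Format B 537/704 = 76.3% → the hybrid format
Tech: the hybrid format 9/42 = 21.4%, Format B 6/70 = 8.6% → the hybrid format
Overall: the hybrid format 774/1100 = 70.4%, Format B 689/1090 = 63.2% → the hybrid format
The hybrid format wins overall and in every industry group — no reversal.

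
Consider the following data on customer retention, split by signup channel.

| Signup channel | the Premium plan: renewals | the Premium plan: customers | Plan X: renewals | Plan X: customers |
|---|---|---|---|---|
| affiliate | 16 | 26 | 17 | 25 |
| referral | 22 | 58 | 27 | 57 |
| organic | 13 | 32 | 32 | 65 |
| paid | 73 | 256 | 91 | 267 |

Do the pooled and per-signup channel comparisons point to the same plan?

Affiliate: the Premium plan 16/26 = 61.5%, Plan X 17/25 = 68.0% → Plan X
Referral: the Premium plan 22/58 = 37.9%, Plan X 27/57 = 47.4% → Plan X
Organic: the Premium plan 13/32 = 40.6%, Plan X 32/65 = 49.2% → Plan X
Paid: the Premium plan 73/256 = 28.5%, Plan X 91/267 = 34.1% → Plan X
Overall: the Premium plan 124/372 = 33.3%, Plan X 167/414 = 40.3% → Plan X
Plan X wins overall and in every signup group — no reversal.

Yes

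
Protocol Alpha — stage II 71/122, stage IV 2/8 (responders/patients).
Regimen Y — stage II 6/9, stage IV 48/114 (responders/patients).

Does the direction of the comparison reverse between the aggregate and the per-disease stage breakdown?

Yes

Stage II: Protocol Alpha 71/122 = 58.2%, Regimen Y 6/9 = 66.7% → Regimen Y
Stage IV: Protocol Alpha 2/8 = 25.0%, Regimen Y 48/114 = 42.1% → Regimen Y
Overall: Protocol Alpha 73/130 = 56.2%, Regimen Y 54/123 = 43.9% → Protocol Alpha
Regimen Y wins each disease group but Protocol Alpha wins overall — the comparison reverses. Regimen Y's patients skew toward stage IV, which has a lower base rate.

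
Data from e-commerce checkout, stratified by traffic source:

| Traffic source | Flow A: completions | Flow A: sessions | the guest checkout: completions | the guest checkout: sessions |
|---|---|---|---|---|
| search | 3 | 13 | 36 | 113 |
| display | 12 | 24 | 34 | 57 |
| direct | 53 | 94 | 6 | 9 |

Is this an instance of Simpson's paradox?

Search: Flow A 3/13 = 23.1%, the guest checkout 36/113 = 31.9% → the guest checkout
Display: Flow A 12/24 = 50.0%, the guest checkout 34/57 = 59.6% → the guest checkout
Direct: Flow A 53/94 = 56.4%, the guest checkout 6/9 = 66.7% → the guest checkout
Overall: Flow A 68/131 = 51.9%, the guest checkout 76/179 = 42.5% → Flow A
The guest checkout wins each traffic group but Flow A wins overall — the comparison reverses. The guest checkout's sessions skew toward search, which has a lower base rate.

Yes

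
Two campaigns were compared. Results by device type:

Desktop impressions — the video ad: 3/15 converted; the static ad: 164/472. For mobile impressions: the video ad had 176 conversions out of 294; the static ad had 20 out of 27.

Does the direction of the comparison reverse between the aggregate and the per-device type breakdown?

Desktop: the video ad 3/15 = 20.0%, the static ad 164/472 = 34.7% → the static ad
Mobile: the video ad 176/294 = 59.9%, the static ad 20/27 = 74.1% → the static ad
Overall: the video ad 179/309 = 57.9%, the static ad 184/499 = 36.9% → the video ad
The static ad wins each device group but the video ad wins overall — the comparison reverses. The static ad's impressions skew toward desktop, which has a lower base rate.

Yes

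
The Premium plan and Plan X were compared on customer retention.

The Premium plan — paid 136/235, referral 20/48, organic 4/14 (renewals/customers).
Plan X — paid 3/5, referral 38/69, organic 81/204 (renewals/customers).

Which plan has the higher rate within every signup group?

Paid: the Premium plan 136/235 = 57.9%, Plan X 3/5 = 60.0% → Plan X
Referral: the Premium plan 20/48 = 41.7%, Plan X 38/69 = 55.1% → Plan X
Organic: the Premium plan 4/14 = 28.6%, Plan X 81/204 = 39.7% → Plan X
Plan X has the higher rate in all 3 groups.

Plan X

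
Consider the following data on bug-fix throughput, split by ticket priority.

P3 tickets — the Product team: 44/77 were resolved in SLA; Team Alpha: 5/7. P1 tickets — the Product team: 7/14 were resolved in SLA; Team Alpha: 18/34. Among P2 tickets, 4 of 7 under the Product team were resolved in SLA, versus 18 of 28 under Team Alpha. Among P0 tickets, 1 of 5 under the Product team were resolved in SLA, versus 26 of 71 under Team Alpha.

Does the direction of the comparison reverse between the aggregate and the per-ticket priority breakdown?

P3: the Product team 44/77 = 57.1%, Team Alpha 5/7 = 71.4% → Team Alpha
P1: the Product team 7/14 = 50.0%, Team Alpha 18/34 = 52.9% → Team Alpha
P2: the Product team 4/7 = 57.1%, Team Alpha 18/28 = 64.3% → Team Alpha
P0: the Product team 1/5 = 20.0%, Team Alpha 26/71 = 36.6% → Team Alpha
Overall: the Product team 56/103 = 54.4%, Team Alpha 67/140 = 47.9% → the Product team
Team Alpha wins each ticket group but the Product team wins overall — the comparison reverses. Team Alpha's tickets skew toward P0, which has a lower base rate.

Yes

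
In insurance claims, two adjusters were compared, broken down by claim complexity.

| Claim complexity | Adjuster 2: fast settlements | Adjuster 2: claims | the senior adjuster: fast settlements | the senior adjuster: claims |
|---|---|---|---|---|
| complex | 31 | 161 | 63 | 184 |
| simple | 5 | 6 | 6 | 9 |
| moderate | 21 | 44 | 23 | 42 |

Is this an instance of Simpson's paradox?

No

Complex: Adjuster 2 31/161 = 19.3%, the senior adjuster 63/184 = 34.2% → the senior adjuster
Simple: Adjuster 2 5/6 = 83.3%, the senior adjuster 6/9 = 66.7% → Adjuster 2
Moderate: Adjuster 2 21/44 = 47.7%, the senior adjuster 23/42 = 54.8% → the senior adjuster
Overall: Adjuster 2 57/211 = 27.0%, the senior adjuster 92/235 = 39.1% → the senior adjuster
Neither sweeps: Adjuster 2 wins 1 of 3 groups, the senior adjuster wins 2. The senior adjuster wins overall but not every group — no Simpson reversal.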